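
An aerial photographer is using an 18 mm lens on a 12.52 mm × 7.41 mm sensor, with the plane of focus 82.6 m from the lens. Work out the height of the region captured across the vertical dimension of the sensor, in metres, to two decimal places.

dₒ: 82.6 m = 82600 mm.
Similar triangles through the lens centre give W/dₒ = h/dᵢ; with 1/f = 1/dₒ + 1/dᵢ this gives W = h·(dₒ − f)/f.
W = 7.41 mm × (82600 − 18) / 18 = 7.41 × 4587.8889 ≈ 33996.257 mm = 33.9963 m.

34.00 m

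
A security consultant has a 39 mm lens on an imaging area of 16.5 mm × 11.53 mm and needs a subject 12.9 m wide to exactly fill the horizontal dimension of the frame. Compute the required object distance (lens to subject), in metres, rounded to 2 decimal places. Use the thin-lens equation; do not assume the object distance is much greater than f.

W: 12.9 m = 12900 mm.
Magnification m = w/W = dᵢ/dₒ; combined with 1/f = 1/dₒ + 1/dᵢ this gives dₒ = f·(1 + W/w).
dₒ = 39 mm × (1 + 12900/16.5) = 39 × 782.8182 ≈ 30529.909 mm = 30.5299 m.

30.53 m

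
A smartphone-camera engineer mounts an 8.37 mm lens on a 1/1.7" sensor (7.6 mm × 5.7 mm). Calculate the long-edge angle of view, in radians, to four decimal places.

0.8524 rad

Angle of view α = 2·arctan(w/2f) with w = 7.6 mm and f = 8.37 mm.
w/2f = 0.45400; arctan(0.45400) ≈ 0.4262 rad, so α ≈ 0.8524 rad.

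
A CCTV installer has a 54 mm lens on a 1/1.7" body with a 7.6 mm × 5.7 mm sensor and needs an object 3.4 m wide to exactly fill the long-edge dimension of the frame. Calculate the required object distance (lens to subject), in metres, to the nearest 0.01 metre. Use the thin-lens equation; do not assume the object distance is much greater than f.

W: 3.4 m = 3400 mm.
Magnification m = w/W = dᵢ/dₒ; combined with 1/f = 1/dₒ + 1/dᵢ this gives dₒ = f·(1 + W/w).
dₒ = 54 mm × (1 + 3400/7.6) = 54 × 448.3684 ≈ 24211.895 mm = 24.2119 m.

24.21 m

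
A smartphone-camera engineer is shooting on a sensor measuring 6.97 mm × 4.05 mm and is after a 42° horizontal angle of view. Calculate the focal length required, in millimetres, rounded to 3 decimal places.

9.079 mm

From α = 2·arctan(w/2f) we get f = w / (2·tan(α/2)).
With w = 6.97 mm and α/2 = 21°, tan(α/2) ≈ 0.38386, so f ≈ 6.97 / 0.76773 ≈ 9.0787 mm.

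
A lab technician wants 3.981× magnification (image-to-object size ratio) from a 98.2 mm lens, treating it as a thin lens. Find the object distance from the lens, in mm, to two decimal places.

122.87 mm

With m = dᵢ/dₒ and 1/f = 1/dₒ + 1/dᵢ, substituting dᵢ = m·dₒ gives 1/f = (1 + 1/m)/dₒ, hence dₒ = f·(1 + 1/m).
dₒ = 98.2 × (1 + 1/3.981) = 98.2 × 1.25119 ≈ 122.867 mm.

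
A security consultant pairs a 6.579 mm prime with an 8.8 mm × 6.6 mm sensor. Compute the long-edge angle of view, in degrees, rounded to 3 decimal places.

67.549°

Angle of view α = 2·arctan(w/2f) with w = 8.8 mm and f = 6.579 mm.
w/2f = 0.66879; arctan(0.66879) ≈ 33.7744°, so α ≈ 67.5488°.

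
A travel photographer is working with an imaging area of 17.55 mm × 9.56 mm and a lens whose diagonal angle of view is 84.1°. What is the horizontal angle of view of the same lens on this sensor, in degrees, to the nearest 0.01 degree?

Sensor diagonal = √(17.55² + 9.56²) = √399.3961 ≈ 19.9849 mm.
From the diagonal AOV: f = 19.9849 / (2·tan(42.05°)) = 19.9849 / 1.80397 ≈ 11.0783 mm.
Horizontal AOV = 2·arctan(17.55 / (2 × 11.0783)) = 2·arctan(0.79209) ≈ 76.7648°.

76.76°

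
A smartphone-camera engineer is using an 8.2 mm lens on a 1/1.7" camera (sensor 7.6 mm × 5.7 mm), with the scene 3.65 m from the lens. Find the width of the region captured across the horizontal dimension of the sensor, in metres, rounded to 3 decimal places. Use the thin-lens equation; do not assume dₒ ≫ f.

dₒ: 3.65 m = 3650 mm.
Similar triangles through the lens centre give W/dₒ = w/dᵢ; with 1/f = 1/dₒ + 1/dᵢ this gives W = w·(dₒ − f)/f.
W = 7.6 mm × (3650 − 8.2) / 8.2 = 7.6 × 444.1220 ≈ 3375.327 mm = 3.37533 m.

3.375 m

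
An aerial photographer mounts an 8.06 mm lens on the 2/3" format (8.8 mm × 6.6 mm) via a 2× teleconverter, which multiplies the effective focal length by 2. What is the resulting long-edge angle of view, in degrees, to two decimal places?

30.53°

Effective focal length f = 8.06 × 2 = 16.12 mm.
α = 2·arctan(8.8 / (2 × 16.12)) = 2·arctan(0.27295) ≈ 30.5343°.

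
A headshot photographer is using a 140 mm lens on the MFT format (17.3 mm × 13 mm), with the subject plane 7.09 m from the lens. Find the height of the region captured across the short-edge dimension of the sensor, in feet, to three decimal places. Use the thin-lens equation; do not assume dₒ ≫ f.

2.117 ft

dₒ: 7.09 m = 7090 mm.
Similar triangles through the lens centre give W/dₒ = h/dᵢ; with 1/f = 1/dₒ + 1/dᵢ this gives W = h·(dₒ − f)/f.
W = 13 mm × (7090 − 140) / 140 = 13 × 49.6429 ≈ 645.357 mm = 645.357/304.8 ft = 2.11731 ft.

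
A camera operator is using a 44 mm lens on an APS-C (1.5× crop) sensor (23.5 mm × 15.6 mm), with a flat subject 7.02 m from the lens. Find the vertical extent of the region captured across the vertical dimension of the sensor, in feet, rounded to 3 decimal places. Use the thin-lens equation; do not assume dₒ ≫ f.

dₒ: 7.02 m = 7020 mm.
Similar triangles through the lens centre give W/dₒ = h/dᵢ; with 1/f = 1/dₒ + 1/dᵢ this gives W = h·(dₒ − f)/f.
W = 15.6 mm × (7020 − 44) / 44 = 15.6 × 158.5455 ≈ 2473.309 mm = 2473.309/304.8 ft = 8.11453 ft.

8.115 ft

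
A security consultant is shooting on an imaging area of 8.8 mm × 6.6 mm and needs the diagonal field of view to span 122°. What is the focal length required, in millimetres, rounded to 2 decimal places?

Sensor diagonal = √(8.8² + 6.6²) = √121.0000 ≈ 11.0000 mm.
From α = 2·arctan(d/2f) we get f = d / (2·tan(α/2)).
With d = 11.0000 mm and α/2 = 61°, tan(α/2) ≈ 1.80405, so f ≈ 11.0000 / 3.60810 ≈ 3.0487 mm.

3.05 mm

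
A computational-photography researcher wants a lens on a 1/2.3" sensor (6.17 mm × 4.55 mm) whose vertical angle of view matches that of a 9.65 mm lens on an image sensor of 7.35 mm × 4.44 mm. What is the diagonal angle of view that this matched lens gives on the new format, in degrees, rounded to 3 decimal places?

Equal vertical AOV ⇒ f₂ = f₁ · 4.55/4.44 = 9.65 × 1.02477 ≈ 9.8891 mm.
Sensor diagonal = √(6.17² + 4.55²) = √58.7714 ≈ 7.6663 mm.
Diagonal AOV on the new format = 2·arctan(7.6663 / (2 × 9.8891)) = 2·arctan(0.38761) ≈ 42.3739°.

42.374°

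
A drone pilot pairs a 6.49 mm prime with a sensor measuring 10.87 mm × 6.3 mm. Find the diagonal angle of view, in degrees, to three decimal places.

Sensor diagonal = √(10.87² + 6.3²) = √157.8469 ≈ 12.5637 mm.
Angle of view α = 2·arctan(d/2f) with d = 12.5637 mm and f = 6.49 mm.
d/2f = 0.96793; arctan(0.96793) ≈ 44.0663°, so α ≈ 88.1327°.

88.133°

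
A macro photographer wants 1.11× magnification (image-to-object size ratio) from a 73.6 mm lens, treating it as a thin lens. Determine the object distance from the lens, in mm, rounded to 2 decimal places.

139.91 mm

With m = dᵢ/dₒ and 1/f = 1/dₒ + 1/dᵢ, substituting dᵢ = m·dₒ gives 1/f = (1 + 1/m)/dₒ, hence dₒ = f·(1 + 1/m).
dₒ = 73.6 × (1 + 1/1.11) = 73.6 × 1.90090 ≈ 139.906 mm.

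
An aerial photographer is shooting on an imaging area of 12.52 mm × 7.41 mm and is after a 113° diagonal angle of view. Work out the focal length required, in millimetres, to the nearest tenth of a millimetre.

Sensor diagonal = √(12.52² + 7.41²) = √211.6585 ≈ 14.5485 mm.
From α = 2·arctan(d/2f) we get f = d / (2·tan(α/2)).
With d = 14.5485 mm and α/2 = 56.5°, tan(α/2) ≈ 1.51084, so f ≈ 14.5485 / 3.02167 ≈ 4.8147 mm.

4.8 mm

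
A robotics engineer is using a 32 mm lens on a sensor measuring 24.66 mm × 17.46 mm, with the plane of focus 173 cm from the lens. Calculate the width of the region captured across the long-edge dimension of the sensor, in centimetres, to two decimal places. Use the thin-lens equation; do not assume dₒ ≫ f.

dₒ: 173 cm = 1730 mm.
Similar triangles through the lens centre give W/dₒ = w/dᵢ; with 1/f = 1/dₒ + 1/dᵢ this gives W = w·(dₒ − f)/f.
W = 24.66 mm × (1730 − 32) / 32 = 24.66 × 53.0625 ≈ 1308.521 mm = 130.852 cm.

130.85 cm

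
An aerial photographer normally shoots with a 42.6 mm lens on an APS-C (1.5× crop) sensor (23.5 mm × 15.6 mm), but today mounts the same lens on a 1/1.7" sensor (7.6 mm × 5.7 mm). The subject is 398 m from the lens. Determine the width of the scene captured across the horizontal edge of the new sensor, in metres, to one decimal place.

The focal length stays 42.6 mm; the relevant sensor dimension is now w = 7.6 mm. Object distance dₒ = 398 m = 398000 mm.
Thin-lens field width W = w·(dₒ − f)/f = 7.6 × (398000 − 42.6)/42.6 ≈ 70997.095 mm = 70.9971 m.

71.0 m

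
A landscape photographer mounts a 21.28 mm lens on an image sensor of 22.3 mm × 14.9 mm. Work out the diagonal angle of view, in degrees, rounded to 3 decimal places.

64.435°

Sensor diagonal = √(22.3² + 14.9²) = √719.3000 ≈ 26.8198 mm.
Angle of view α = 2·arctan(d/2f) with d = 26.8198 mm and f = 21.28 mm.
d/2f = 0.63016; arctan(0.63016) ≈ 32.2176°, so α ≈ 64.4353°.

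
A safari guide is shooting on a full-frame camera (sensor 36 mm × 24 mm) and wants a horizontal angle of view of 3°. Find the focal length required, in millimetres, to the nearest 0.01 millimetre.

687.39 mm

From α = 2·arctan(w/2f) we get f = w / (2·tan(α/2)).
With w = 36 mm and α/2 = 1.5°, tan(α/2) ≈ 0.02619, so f ≈ 36 / 0.05237 ≈ 687.3923 mm.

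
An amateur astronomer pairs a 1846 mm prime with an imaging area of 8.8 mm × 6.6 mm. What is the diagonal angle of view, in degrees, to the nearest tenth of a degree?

0.3°

Sensor diagonal = √(8.8² + 6.6²) = √121.0000 ≈ 11.0000 mm.
Angle of view α = 2·arctan(d/2f) with d = 11.0000 mm and f = 1846 mm.
d/2f = 0.00298; arctan(0.00298) ≈ 0.1707°, so α ≈ 0.3414°.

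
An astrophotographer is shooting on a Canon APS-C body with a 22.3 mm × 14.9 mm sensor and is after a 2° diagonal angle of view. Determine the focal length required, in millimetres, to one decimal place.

768.3 mm

Sensor diagonal = √(22.3² + 14.9²) = √719.3000 ≈ 26.8198 mm.
From α = 2·arctan(d/2f) we get f = d / (2·tan(α/2)).
With d = 26.8198 mm and α/2 = 1°, tan(α/2) ≈ 0.01746, so f ≈ 26.8198 / 0.03491 ≈ 768.2518 mm.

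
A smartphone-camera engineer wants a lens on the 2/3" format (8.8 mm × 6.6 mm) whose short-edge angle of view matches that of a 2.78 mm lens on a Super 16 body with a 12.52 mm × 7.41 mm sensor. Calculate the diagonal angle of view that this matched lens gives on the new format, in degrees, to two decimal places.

131.53°

Equal short-edge AOV ⇒ f₂ = f₁ · 6.6/7.41 = 2.78 × 0.89069 ≈ 2.4761 mm.
Sensor diagonal = √(8.8² + 6.6²) = √121.0000 ≈ 11.0000 mm.
Diagonal AOV on the new format = 2·arctan(11.0000 / (2 × 2.4761)) = 2·arctan(2.22122) ≈ 131.5252°.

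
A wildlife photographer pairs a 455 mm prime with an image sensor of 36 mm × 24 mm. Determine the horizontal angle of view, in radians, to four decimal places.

0.0791 rad

Angle of view α = 2·arctan(w/2f) with w = 36 mm and f = 455 mm.
w/2f = 0.03956; arctan(0.03956) ≈ 0.0395 rad, so α ≈ 0.0791 rad.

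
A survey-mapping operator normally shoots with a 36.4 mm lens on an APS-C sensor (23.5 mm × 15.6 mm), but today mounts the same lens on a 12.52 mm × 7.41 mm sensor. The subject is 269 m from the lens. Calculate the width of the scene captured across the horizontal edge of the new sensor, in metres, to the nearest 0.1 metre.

92.5 m

The focal length stays 36.4 mm; the relevant sensor dimension is now w = 12.52 mm. Object distance dₒ = 269 m = 269000 mm.
Thin-lens field width W = w·(dₒ − f)/f = 12.52 × (269000 − 36.4)/36.4 ≈ 92511.656 mm = 92.5117 m.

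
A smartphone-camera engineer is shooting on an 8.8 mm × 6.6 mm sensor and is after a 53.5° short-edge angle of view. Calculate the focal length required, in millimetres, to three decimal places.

6.547 mm

From α = 2·arctan(h/2f) we get f = h / (2·tan(α/2)).
With h = 6.6 mm and α/2 = 26.75°, tan(α/2) ≈ 0.50404, so f ≈ 6.6 / 1.00808 ≈ 6.5471 mm.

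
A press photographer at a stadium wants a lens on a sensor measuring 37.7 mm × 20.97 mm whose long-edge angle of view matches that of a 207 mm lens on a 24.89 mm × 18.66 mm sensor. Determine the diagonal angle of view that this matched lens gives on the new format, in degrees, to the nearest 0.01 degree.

7.87°

Equal long-edge AOV ⇒ f₂ = f₁ · 37.7/24.89 = 207 × 1.51466 ≈ 313.5356 mm.
Sensor diagonal = √(37.7² + 20.97²) = √1861.0309 ≈ 43.1397 mm.
Diagonal AOV on the new format = 2·arctan(43.1397 / (2 × 313.5356)) = 2·arctan(0.06880) ≈ 7.8710°.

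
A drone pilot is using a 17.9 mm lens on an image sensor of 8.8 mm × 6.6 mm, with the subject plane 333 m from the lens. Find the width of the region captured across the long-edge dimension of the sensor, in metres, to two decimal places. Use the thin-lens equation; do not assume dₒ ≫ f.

163.70 m

dₒ: 333 m = 333000 mm.
Similar triangles through the lens centre give W/dₒ = w/dᵢ; with 1/f = 1/dₒ + 1/dᵢ this gives W = w·(dₒ − f)/f.
W = 8.8 mm × (333000 − 17.9) / 17.9 = 8.8 × 18602.3520 ≈ 163700.697 mm = 163.701 m.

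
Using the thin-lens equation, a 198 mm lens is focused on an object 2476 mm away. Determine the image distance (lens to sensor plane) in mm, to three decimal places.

215.210 mm

1/dᵢ = 1/f − 1/dₒ = 1/198 − 1/2476 = 0.0046466 mm⁻¹.
dᵢ = 1/0.0046466 ≈ 215.2098 mm.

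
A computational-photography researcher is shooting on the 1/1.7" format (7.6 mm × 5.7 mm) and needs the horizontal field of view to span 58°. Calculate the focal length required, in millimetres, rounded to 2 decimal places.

From α = 2·arctan(w/2f) we get f = w / (2·tan(α/2)).
With w = 7.6 mm and α/2 = 29°, tan(α/2) ≈ 0.55431, so f ≈ 7.6 / 1.10862 ≈ 6.8554 mm.

6.86 mm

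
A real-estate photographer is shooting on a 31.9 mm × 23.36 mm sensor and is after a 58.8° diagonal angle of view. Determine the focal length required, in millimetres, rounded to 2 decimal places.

Sensor diagonal = √(31.9² + 23.36²) = √1563.2996 ≈ 39.5386 mm.
From α = 2·arctan(d/2f) we get f = d / (2·tan(α/2)).
With d = 39.5386 mm and α/2 = 29.4°, tan(α/2) ≈ 0.56347, so f ≈ 39.5386 / 1.12694 ≈ 35.0848 mm.

35.08 mm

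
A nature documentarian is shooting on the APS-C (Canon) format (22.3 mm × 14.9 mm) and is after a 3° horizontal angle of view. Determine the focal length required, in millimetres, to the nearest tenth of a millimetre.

425.8 mm

From α = 2·arctan(w/2f) we get f = w / (2·tan(α/2)).
With w = 22.3 mm and α/2 = 1.5°, tan(α/2) ≈ 0.02619, so f ≈ 22.3 / 0.05237 ≈ 425.8013 mm.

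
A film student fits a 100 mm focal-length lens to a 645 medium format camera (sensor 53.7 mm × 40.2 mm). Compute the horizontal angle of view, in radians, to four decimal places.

0.5246 rad

Angle of view α = 2·arctan(w/2f) with w = 53.7 mm and f = 100 mm.
w/2f = 0.26850; arctan(0.26850) ≈ 0.2623 rad, so α ≈ 0.5246 rad.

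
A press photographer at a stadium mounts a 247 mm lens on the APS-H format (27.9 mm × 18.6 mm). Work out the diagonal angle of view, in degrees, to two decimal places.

Sensor diagonal = √(27.9² + 18.6²) = √1124.3700 ≈ 33.5316 mm.
Angle of view α = 2·arctan(d/2f) with d = 33.5316 mm and f = 247 mm.
d/2f = 0.06788; arctan(0.06788) ≈ 3.8832°, so α ≈ 7.7663°.

7.77°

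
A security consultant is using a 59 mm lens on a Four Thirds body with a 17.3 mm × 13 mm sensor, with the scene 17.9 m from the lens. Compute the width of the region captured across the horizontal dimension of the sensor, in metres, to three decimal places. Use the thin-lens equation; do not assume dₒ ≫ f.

dₒ: 17.9 m = 17900 mm.
Similar triangles through the lens centre give W/dₒ = w/dᵢ; with 1/f = 1/dₒ + 1/dᵢ this gives W = w·(dₒ − f)/f.
W = 17.3 mm × (17900 − 59) / 59 = 17.3 × 302.3898 ≈ 5231.344 mm = 5.23134 m.

5.231 m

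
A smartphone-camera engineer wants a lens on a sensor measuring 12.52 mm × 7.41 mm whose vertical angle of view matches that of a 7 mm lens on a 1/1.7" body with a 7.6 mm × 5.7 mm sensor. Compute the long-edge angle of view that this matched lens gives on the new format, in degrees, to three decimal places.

Equal vertical AOV ⇒ f₂ = f₁ · 7.41/5.7 = 7 × 1.30000 ≈ 9.1000 mm.
Long-edge AOV on the new format = 2·arctan(12.52 / (2 × 9.1000)) = 2·arctan(0.68791) ≈ 69.0491°.

69.049°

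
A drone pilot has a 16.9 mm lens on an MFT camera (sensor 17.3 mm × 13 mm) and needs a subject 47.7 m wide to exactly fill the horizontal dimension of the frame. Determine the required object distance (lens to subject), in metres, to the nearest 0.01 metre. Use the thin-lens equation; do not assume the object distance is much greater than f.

46.61 m

W: 47.7 m = 47700 mm.
Magnification m = w/W = dᵢ/dₒ; combined with 1/f = 1/dₒ + 1/dᵢ this gives dₒ = f·(1 + W/w).
dₒ = 16.9 mm × (1 + 47700/17.3) = 16.9 × 2758.2254 ≈ 46614.010 mm = 46.614 m.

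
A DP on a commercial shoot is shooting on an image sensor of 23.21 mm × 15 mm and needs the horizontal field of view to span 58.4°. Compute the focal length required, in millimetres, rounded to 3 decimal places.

20.765 mm

From α = 2·arctan(w/2f) we get f = w / (2·tan(α/2)).
With w = 23.21 mm and α/2 = 29.2°, tan(α/2) ≈ 0.55888, so f ≈ 23.21 / 1.11776 ≈ 20.7647 mm.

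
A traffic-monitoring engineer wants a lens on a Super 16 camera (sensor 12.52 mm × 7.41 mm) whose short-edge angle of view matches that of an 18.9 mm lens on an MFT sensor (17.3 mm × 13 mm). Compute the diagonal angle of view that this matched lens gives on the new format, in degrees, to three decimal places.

Equal short-edge AOV ⇒ f₂ = f₁ · 7.41/13 = 18.9 × 0.57000 ≈ 10.7730 mm.
Sensor diagonal = √(12.52² + 7.41²) = √211.6585 ≈ 14.5485 mm.
Diagonal AOV on the new format = 2·arctan(14.5485 / (2 × 10.7730)) = 2·arctan(0.67523) ≈ 68.0567°.

68.057°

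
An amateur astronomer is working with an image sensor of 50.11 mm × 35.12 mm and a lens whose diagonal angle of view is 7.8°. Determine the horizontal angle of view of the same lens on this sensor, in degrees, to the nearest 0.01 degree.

6.39°

Sensor diagonal = √(50.11² + 35.12²) = √3744.4265 ≈ 61.1917 mm.
From the diagonal AOV: f = 61.1917 / (2·tan(3.9°)) = 61.1917 / 0.13635 ≈ 448.7963 mm.
Horizontal AOV = 2·arctan(50.11 / (2 × 448.7963)) = 2·arctan(0.05583) ≈ 6.3907°.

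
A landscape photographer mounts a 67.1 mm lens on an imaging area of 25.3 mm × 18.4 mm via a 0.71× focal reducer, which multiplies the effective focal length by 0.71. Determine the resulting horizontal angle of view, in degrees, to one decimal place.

29.7°

Effective focal length f = 67.1 × 0.71 = 47.641 mm.
α = 2·arctan(25.3 / (2 × 47.641)) = 2·arctan(0.26553) ≈ 29.7409°.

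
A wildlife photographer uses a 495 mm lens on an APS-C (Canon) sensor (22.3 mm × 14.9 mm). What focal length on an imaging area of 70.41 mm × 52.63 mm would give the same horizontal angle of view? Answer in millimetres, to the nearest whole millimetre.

Equal angle of view means equal width/f ratio, so f₂ = f₁ · (width₂/width₁) = 495 × 70.41/22.3.
f₂ = 495 × 3.15740 ≈ 1562.913 mm.

1563 mm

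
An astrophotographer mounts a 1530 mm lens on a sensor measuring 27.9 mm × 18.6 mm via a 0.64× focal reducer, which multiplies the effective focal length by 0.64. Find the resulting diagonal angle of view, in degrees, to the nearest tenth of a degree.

2.0°

Effective focal length f = 1530 × 0.64 = 979.2 mm.
Sensor diagonal = √(27.9² + 18.6²) = √1124.3700 ≈ 33.5316 mm.
α = 2·arctan(33.532 / (2 × 979.2)) = 2·arctan(0.01712) ≈ 1.9618°.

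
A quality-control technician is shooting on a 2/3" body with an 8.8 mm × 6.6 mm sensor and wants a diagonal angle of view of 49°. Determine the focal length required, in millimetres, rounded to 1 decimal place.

Sensor diagonal = √(8.8² + 6.6²) = √121.0000 ≈ 11.0000 mm.
From α = 2·arctan(d/2f) we get f = d / (2·tan(α/2)).
With d = 11.0000 mm and α/2 = 24.5°, tan(α/2) ≈ 0.45573, so f ≈ 11.0000 / 0.91145 ≈ 12.0686 mm.

12.1 mm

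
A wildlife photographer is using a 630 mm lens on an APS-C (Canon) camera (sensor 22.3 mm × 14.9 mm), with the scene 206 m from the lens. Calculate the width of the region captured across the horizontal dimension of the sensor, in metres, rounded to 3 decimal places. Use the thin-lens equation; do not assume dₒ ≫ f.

7.269 m

dₒ: 206 m = 206000 mm.
Similar triangles through the lens centre give W/dₒ = w/dᵢ; with 1/f = 1/dₒ + 1/dᵢ this gives W = w·(dₒ − f)/f.
W = 22.3 mm × (206000 − 630) / 630 = 22.3 × 325.9841 ≈ 7269.446 mm = 7.26945 m.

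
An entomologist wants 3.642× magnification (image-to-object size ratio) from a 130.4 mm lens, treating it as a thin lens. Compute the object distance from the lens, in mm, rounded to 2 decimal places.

With m = dᵢ/dₒ and 1/f = 1/dₒ + 1/dᵢ, substituting dᵢ = m·dₒ gives 1/f = (1 + 1/m)/dₒ, hence dₒ = f·(1 + 1/m).
dₒ = 130.4 × (1 + 1/3.642) = 130.4 × 1.27457 ≈ 166.205 mm.

166.20 mm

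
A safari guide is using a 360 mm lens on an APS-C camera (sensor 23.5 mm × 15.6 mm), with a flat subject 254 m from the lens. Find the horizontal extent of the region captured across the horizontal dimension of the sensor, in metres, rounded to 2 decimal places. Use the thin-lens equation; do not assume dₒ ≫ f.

dₒ: 254 m = 254000 mm.
Similar triangles through the lens centre give W/dₒ = w/dᵢ; with 1/f = 1/dₒ + 1/dᵢ this gives W = w·(dₒ − f)/f.
W = 23.5 mm × (254000 − 360) / 360 = 23.5 × 704.5556 ≈ 16557.056 mm = 16.5571 m.

16.56 m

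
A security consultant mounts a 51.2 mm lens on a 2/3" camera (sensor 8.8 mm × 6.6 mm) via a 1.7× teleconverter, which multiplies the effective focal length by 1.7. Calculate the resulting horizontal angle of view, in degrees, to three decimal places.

Effective focal length f = 51.2 × 1.7 = 87.04 mm.
α = 2·arctan(8.8 / (2 × 87.04)) = 2·arctan(0.05055) ≈ 5.7878°.

5.788°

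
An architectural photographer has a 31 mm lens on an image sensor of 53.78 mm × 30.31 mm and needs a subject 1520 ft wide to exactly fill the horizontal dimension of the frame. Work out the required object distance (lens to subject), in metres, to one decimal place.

W: 1520 ft × 304.8 mm/ft = 463295.99 mm.
Magnification m = w/W = dᵢ/dₒ; combined with 1/f = 1/dₒ + 1/dᵢ this gives dₒ = f·(1 + W/w).
dₒ = 31 mm × (1 + 463296/53.78) = 31 × 8615.6520 ≈ 267085.212 mm = 267.085 m.

267.1 m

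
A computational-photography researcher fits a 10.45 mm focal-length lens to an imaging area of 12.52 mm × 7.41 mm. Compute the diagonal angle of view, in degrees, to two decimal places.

Sensor diagonal = √(12.52² + 7.41²) = √211.6585 ≈ 14.5485 mm.
Angle of view α = 2·arctan(d/2f) with d = 14.5485 mm and f = 10.45 mm.
d/2f = 0.69610; arctan(0.69610) ≈ 34.8418°, so α ≈ 69.6835°.

69.68°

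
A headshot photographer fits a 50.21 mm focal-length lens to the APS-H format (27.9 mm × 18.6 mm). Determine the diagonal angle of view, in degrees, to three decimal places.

Sensor diagonal = √(27.9² + 18.6²) = √1124.3700 ≈ 33.5316 mm.
Angle of view α = 2·arctan(d/2f) with d = 33.5316 mm and f = 50.21 mm.
d/2f = 0.33391; arctan(0.33391) ≈ 18.4649°, so α ≈ 36.9298°.

36.930°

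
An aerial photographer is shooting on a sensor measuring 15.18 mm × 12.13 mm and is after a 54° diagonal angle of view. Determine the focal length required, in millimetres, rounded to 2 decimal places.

19.07 mm

Sensor diagonal = √(15.18² + 12.13²) = √377.5693 ≈ 19.4311 mm.
From α = 2·arctan(d/2f) we get f = d / (2·tan(α/2)).
With d = 19.4311 mm and α/2 = 27°, tan(α/2) ≈ 0.50953, so f ≈ 19.4311 / 1.01905 ≈ 19.0679 mm.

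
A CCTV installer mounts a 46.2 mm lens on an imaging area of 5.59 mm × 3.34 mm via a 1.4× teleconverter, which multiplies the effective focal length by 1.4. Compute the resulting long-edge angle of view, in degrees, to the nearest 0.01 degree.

Effective focal length f = 46.2 × 1.4 = 64.68 mm.
α = 2·arctan(5.59 / (2 × 64.68)) = 2·arctan(0.04321) ≈ 4.9487°.

4.95°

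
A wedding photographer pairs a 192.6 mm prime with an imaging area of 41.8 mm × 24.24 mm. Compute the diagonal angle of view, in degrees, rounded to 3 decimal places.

14.300°

Sensor diagonal = √(41.8² + 24.24²) = √2334.8176 ≈ 48.3200 mm.
Angle of view α = 2·arctan(d/2f) with d = 48.3200 mm and f = 192.6 mm.
d/2f = 0.12544; arctan(0.12544) ≈ 7.1499°, so α ≈ 14.2998°.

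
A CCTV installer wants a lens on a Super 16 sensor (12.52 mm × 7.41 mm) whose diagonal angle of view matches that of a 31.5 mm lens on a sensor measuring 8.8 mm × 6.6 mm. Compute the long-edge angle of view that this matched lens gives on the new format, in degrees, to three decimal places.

Sensor diagonal = √(8.8² + 6.6²) = √121.0000 ≈ 11.0000 mm.
Sensor diagonal = √(12.52² + 7.41²) = √211.6585 ≈ 14.5485 mm.
Equal diagonal AOV ⇒ f₂ = f₁ · 14.5485/11.0000 = 31.5 × 1.32259 ≈ 41.6616 mm.
Long-edge AOV on the new format = 2·arctan(12.52 / (2 × 41.6616)) = 2·arctan(0.15026) ≈ 17.0905°.

17.090°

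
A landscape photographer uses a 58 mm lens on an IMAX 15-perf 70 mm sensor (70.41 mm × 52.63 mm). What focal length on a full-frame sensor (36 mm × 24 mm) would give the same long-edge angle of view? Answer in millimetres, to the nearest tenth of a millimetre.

29.7 mm

Equal angle of view means equal width/f ratio, so f₂ = f₁ · (width₂/width₁) = 58 × 36/70.41.
f₂ = 58 × 0.51129 ≈ 29.655 mm.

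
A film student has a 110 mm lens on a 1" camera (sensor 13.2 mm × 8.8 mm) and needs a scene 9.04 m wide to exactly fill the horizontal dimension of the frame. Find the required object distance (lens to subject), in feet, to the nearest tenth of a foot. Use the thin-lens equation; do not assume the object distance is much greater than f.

247.5 ft

W: 9.04 m = 9040 mm.
Magnification m = w/W = dᵢ/dₒ; combined with 1/f = 1/dₒ + 1/dᵢ this gives dₒ = f·(1 + W/w).
dₒ = 110 mm × (1 + 9040/13.2) = 110 × 685.8485 ≈ 75443.333 mm = 75443.333/304.8 ft = 247.518 ft.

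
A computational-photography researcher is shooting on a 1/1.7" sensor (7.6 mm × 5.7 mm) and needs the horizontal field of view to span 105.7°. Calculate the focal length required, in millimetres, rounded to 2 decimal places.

From α = 2·arctan(w/2f) we get f = w / (2·tan(α/2)).
With w = 7.6 mm and α/2 = 52.85°, tan(α/2) ≈ 1.31984, so f ≈ 7.6 / 2.63968 ≈ 2.8791 mm.

2.88 mm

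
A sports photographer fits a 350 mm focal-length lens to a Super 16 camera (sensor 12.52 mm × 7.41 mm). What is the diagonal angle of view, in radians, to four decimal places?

Sensor diagonal = √(12.52² + 7.41²) = √211.6585 ≈ 14.5485 mm.
Angle of view α = 2·arctan(d/2f) with d = 14.5485 mm and f = 350 mm.
d/2f = 0.02078; arctan(0.02078) ≈ 0.0208 rad, so α ≈ 0.0416 rad.

0.0416 rad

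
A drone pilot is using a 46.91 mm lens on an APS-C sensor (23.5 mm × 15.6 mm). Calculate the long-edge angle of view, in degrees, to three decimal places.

28.124°

Angle of view α = 2·arctan(w/2f) with w = 23.5 mm and f = 46.91 mm.
w/2f = 0.25048; arctan(0.25048) ≈ 14.0621°, so α ≈ 28.1242°.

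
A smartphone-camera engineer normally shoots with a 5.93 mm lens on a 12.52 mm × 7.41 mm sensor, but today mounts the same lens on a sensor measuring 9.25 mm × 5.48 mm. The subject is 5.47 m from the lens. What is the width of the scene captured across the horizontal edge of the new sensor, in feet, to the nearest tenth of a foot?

The focal length stays 5.93 mm; the relevant sensor dimension is now w = 9.25 mm. Object distance dₒ = 5.47 m = 5470 mm.
Thin-lens field width W = w·(dₒ − f)/f = 9.25 × (5470 − 5.93)/5.93 ≈ 8523.212 mm = 8523.212/304.8 ft = 27.9633 ft.

28.0 ft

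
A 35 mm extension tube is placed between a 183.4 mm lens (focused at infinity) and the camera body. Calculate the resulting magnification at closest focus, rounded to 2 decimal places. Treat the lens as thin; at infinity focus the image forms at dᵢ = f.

0.19×

The tube moves the image plane from f to f + e, so dᵢ = 183.4 + 35 = 218.4 mm. Focus is achieved when 1/f = 1/dₒ + 1/dᵢ, giving dₒ = 1/(1/f − 1/(f+e)).
Magnification m = dᵢ/dₒ = (f+e)·(1/f − 1/(f+e)) = e/f = 35/183.4 ≈ 0.1908.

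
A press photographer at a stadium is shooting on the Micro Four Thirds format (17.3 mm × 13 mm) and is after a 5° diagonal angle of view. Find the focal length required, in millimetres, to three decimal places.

247.819 mm

Sensor diagonal = √(17.3² + 13²) = √468.2900 ≈ 21.6400 mm.
From α = 2·arctan(d/2f) we get f = d / (2·tan(α/2)).
With d = 21.6400 mm and α/2 = 2.5°, tan(α/2) ≈ 0.04366, so f ≈ 21.6400 / 0.08732 ≈ 247.8188 mm.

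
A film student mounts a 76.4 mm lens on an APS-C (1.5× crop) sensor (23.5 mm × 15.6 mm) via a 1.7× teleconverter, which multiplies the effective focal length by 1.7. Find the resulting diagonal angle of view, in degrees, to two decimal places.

Effective focal length f = 76.4 × 1.7 = 129.88 mm.
Sensor diagonal = √(23.5² + 15.6²) = √795.6100 ≈ 28.2066 mm.
α = 2·arctan(28.207 / (2 × 129.88)) = 2·arctan(0.10859) ≈ 12.3946°.

12.39°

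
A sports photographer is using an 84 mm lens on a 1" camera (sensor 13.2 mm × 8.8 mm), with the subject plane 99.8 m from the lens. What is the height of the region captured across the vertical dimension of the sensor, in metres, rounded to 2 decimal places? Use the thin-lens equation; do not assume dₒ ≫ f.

dₒ: 99.8 m = 99800 mm.
Similar triangles through the lens centre give W/dₒ = h/dᵢ; with 1/f = 1/dₒ + 1/dᵢ this gives W = h·(dₒ − f)/f.
W = 8.8 mm × (99800 − 84) / 84 = 8.8 × 1187.0952 ≈ 10446.438 mm = 10.4464 m.

10.45 m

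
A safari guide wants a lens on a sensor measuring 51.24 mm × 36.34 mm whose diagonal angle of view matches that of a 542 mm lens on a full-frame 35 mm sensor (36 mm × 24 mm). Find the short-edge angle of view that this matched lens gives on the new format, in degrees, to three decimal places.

Sensor diagonal = √(36² + 24²) = √1872.0000 ≈ 43.2666 mm.
Sensor diagonal = √(51.24² + 36.34²) = √3946.1332 ≈ 62.8183 mm.
Equal diagonal AOV ⇒ f₂ = f₁ · 62.8183/43.2666 = 542 × 1.45189 ≈ 786.9230 mm.
Short-edge AOV on the new format = 2·arctan(36.34 / (2 × 786.9230)) = 2·arctan(0.02309) ≈ 2.6454°.

2.645°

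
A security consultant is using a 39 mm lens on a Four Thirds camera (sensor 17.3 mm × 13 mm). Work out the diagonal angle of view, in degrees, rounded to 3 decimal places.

31.012°

Sensor diagonal = √(17.3² + 13²) = √468.2900 ≈ 21.6400 mm.
Angle of view α = 2·arctan(d/2f) with d = 21.6400 mm and f = 39 mm.
d/2f = 0.27744; arctan(0.27744) ≈ 15.5059°, so α ≈ 31.0119°.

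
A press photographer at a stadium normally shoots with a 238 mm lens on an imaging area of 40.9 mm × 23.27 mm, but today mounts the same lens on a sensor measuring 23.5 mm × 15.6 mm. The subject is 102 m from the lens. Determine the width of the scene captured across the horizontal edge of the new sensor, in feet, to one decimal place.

33.0 ft

The focal length stays 238 mm; the relevant sensor dimension is now w = 23.5 mm. Object distance dₒ = 102 m = 102000 mm.
Thin-lens field width W = w·(dₒ − f)/f = 23.5 × (102000 − 238)/238 ≈ 10047.929 mm = 10047.929/304.8 ft = 32.9656 ft.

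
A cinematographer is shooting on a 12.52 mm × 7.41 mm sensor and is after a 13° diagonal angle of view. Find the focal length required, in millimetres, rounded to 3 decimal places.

Sensor diagonal = √(12.52² + 7.41²) = √211.6585 ≈ 14.5485 mm.
From α = 2·arctan(d/2f) we get f = d / (2·tan(α/2)).
With d = 14.5485 mm and α/2 = 6.5°, tan(α/2) ≈ 0.11394, so f ≈ 14.5485 / 0.22787 ≈ 63.8452 mm.

63.845 mm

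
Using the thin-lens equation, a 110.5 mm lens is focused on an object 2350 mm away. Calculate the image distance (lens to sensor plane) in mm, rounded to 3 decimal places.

1/dᵢ = 1/f − 1/dₒ = 1/110.5 − 1/2350 = 0.0086242 mm⁻¹.
dᵢ = 1/0.0086242 ≈ 115.9522 mm.

115.952 mm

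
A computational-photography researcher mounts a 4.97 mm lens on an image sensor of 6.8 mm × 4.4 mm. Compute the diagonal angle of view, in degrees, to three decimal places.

78.348°

Sensor diagonal = √(6.8² + 4.4²) = √65.6000 ≈ 8.0994 mm.
Angle of view α = 2·arctan(d/2f) with d = 8.0994 mm and f = 4.97 mm.
d/2f = 0.81483; arctan(0.81483) ≈ 39.1741°, so α ≈ 78.3482°.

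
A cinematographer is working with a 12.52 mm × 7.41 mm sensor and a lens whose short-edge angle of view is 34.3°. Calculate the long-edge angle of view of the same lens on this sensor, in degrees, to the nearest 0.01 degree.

From the short-edge AOV: f = 7.41 / (2·tan(17.15°)) = 7.41 / 0.61719 ≈ 12.0060 mm.
Long-edge AOV = 2·arctan(12.52 / (2 × 12.0060)) = 2·arctan(0.52141) ≈ 55.0756°.

55.08°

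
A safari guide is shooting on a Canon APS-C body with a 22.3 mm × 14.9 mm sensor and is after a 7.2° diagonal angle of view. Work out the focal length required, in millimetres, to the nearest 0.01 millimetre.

Sensor diagonal = √(22.3² + 14.9²) = √719.3000 ≈ 26.8198 mm.
From α = 2·arctan(d/2f) we get f = d / (2·tan(α/2)).
With d = 26.8198 mm and α/2 = 3.6°, tan(α/2) ≈ 0.06291, so f ≈ 26.8198 / 0.12583 ≈ 213.1440 mm.

213.14 mm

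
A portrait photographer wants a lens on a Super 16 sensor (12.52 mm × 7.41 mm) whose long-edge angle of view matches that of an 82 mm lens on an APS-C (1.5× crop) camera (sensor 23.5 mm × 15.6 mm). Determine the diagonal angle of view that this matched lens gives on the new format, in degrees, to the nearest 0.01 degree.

Equal long-edge AOV ⇒ f₂ = f₁ · 12.52/23.5 = 82 × 0.53277 ≈ 43.6868 mm.
Sensor diagonal = √(12.52² + 7.41²) = √211.6585 ≈ 14.5485 mm.
Diagonal AOV on the new format = 2·arctan(14.5485 / (2 × 43.6868)) = 2·arctan(0.16651) ≈ 18.9071°.

18.91°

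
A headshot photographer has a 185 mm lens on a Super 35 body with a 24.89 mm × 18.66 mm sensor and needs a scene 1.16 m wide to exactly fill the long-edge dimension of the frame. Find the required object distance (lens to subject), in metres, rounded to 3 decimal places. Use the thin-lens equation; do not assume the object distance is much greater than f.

W: 1.16 m = 1160 mm.
Magnification m = w/W = dᵢ/dₒ; combined with 1/f = 1/dₒ + 1/dᵢ this gives dₒ = f·(1 + W/w).
dₒ = 185 mm × (1 + 1160/24.89) = 185 × 47.6051 ≈ 8806.937 mm = 8.80694 m.

8.807 m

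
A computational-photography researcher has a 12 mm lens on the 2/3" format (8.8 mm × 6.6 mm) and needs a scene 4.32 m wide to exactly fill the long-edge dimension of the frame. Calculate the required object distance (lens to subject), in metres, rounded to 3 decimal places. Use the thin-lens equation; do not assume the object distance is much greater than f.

5.903 m

W: 4.32 m = 4320 mm.
Magnification m = w/W = dᵢ/dₒ; combined with 1/f = 1/dₒ + 1/dᵢ this gives dₒ = f·(1 + W/w).
dₒ = 12 mm × (1 + 4320/8.8) = 12 × 491.9091 ≈ 5902.909 mm = 5.90291 m.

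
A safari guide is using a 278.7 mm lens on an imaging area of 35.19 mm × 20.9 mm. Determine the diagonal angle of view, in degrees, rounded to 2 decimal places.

Sensor diagonal = √(35.19² + 20.9²) = √1675.1461 ≈ 40.9285 mm.
Angle of view α = 2·arctan(d/2f) with d = 40.9285 mm and f = 278.7 mm.
d/2f = 0.07343; arctan(0.07343) ≈ 4.1996°, so α ≈ 8.3991°.

8.40°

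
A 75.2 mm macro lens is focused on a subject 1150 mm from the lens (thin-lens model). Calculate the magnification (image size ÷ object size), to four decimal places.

0.0700×

Thin lens: 1/f = 1/dₒ + 1/dᵢ → 1/dᵢ = 1/75.2 − 1/1150 = 0.0124283 mm⁻¹, so dᵢ ≈ 80.4615 mm.
Magnification m = dᵢ/dₒ = 80.4615/1150 ≈ 0.06997.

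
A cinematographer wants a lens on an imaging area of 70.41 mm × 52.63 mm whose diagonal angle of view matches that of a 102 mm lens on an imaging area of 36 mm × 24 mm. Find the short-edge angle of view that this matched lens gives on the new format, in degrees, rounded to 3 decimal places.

14.473°

Sensor diagonal = √(36² + 24²) = √1872.0000 ≈ 43.2666 mm.
Sensor diagonal = √(70.41² + 52.63²) = √7727.4850 ≈ 87.9061 mm.
Equal diagonal AOV ⇒ f₂ = f₁ · 87.9061/43.2666 = 102 × 2.03173 ≈ 207.2365 mm.
Short-edge AOV on the new format = 2·arctan(52.63 / (2 × 207.2365)) = 2·arctan(0.12698) ≈ 14.4734°.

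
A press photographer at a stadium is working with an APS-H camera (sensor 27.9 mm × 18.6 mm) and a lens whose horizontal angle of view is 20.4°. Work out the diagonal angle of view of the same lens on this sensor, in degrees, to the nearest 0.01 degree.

From the horizontal AOV: f = 27.9 / (2·tan(10.2°)) = 27.9 / 0.35986 ≈ 77.5308 mm.
Sensor diagonal = √(27.9² + 18.6²) = √1124.3700 ≈ 33.5316 mm.
Diagonal AOV = 2·arctan(33.5316 / (2 × 77.5308)) = 2·arctan(0.21625) ≈ 24.4043°.

24.40°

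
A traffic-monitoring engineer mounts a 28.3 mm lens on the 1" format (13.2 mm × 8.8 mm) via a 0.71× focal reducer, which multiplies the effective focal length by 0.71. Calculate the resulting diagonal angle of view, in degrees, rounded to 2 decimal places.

43.09°

Effective focal length f = 28.3 × 0.71 = 20.093 mm.
Sensor diagonal = √(13.2² + 8.8²) = √251.6800 ≈ 15.8644 mm.
α = 2·arctan(15.864 / (2 × 20.093)) = 2·arctan(0.39477) ≈ 43.0857°.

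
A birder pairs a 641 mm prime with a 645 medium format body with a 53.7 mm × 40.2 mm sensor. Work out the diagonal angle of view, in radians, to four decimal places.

0.1046 rad

Sensor diagonal = √(53.7² + 40.2²) = √4499.7300 ≈ 67.0800 mm.
Angle of view α = 2·arctan(d/2f) with d = 67.0800 mm and f = 641 mm.
d/2f = 0.05232; arctan(0.05232) ≈ 0.0523 rad, so α ≈ 0.1046 rad.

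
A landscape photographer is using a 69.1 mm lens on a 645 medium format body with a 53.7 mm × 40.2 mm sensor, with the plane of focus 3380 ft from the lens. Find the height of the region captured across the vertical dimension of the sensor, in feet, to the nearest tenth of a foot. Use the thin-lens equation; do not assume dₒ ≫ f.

dₒ: 3380 ft × 304.8 mm/ft = 1030223.97 mm.
Similar triangles through the lens centre give W/dₒ = h/dᵢ; with 1/f = 1/dₒ + 1/dᵢ this gives W = h·(dₒ − f)/f.
W = 40.2 mm × (1.03022e+06 − 69.1) / 69.1 = 40.2 × 14908.1746 ≈ 599308.620 mm = 599308.620/304.8 ft = 1966.24 ft.

1966.2 ft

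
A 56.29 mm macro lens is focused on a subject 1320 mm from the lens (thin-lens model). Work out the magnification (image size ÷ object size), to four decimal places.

Thin lens: 1/f = 1/dₒ + 1/dᵢ → 1/dᵢ = 1/56.29 − 1/1320 = 0.0170076 mm⁻¹, so dᵢ ≈ 58.7974 mm.
Magnification m = dᵢ/dₒ = 58.7974/1320 ≈ 0.04454.

0.0445×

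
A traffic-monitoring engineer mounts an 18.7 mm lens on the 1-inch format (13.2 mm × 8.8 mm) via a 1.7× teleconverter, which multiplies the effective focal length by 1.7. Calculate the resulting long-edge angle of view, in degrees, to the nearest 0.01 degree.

Effective focal length f = 18.7 × 1.7 = 31.79 mm.
α = 2·arctan(13.2 / (2 × 31.79)) = 2·arctan(0.20761) ≈ 23.4574°.

23.46°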